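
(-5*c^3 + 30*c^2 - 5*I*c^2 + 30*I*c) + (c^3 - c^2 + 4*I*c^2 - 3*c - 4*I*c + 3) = -4*c^3 + 29*c^2 - I*c^2 - 3*c + 26*I*c + 3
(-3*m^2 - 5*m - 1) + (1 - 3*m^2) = -6*m^2 - 5*m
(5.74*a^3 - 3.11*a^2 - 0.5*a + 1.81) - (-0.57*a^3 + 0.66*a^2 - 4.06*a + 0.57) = 6.31*a^3 - 3.77*a^2 + 3.56*a + 1.24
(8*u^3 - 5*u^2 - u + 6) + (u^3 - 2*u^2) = 9*u^3 - 7*u^2 - u + 6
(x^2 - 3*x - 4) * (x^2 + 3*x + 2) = x^4 - 11*x^2 - 18*x - 8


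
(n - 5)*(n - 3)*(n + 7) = n^3 - n^2 - 41*n + 105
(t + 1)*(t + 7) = t^2 + 8*t + 7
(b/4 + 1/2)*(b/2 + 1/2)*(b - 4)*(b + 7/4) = b^4/8 + 3*b^3/32 - 47*b^2/32 - 51*b/16 - 7/4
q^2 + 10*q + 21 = (q + 3)*(q + 7)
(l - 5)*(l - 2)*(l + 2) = l^3 - 5*l^2 - 4*l + 20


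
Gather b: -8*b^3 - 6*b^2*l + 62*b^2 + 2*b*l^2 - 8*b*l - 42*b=-8*b^3 + b^2*(62 - 6*l) + b*(2*l^2 - 8*l - 42)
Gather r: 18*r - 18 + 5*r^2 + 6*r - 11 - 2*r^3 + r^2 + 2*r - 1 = -2*r^3 + 6*r^2 + 26*r - 30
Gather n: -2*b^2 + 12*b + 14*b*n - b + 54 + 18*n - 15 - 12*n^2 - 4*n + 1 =-2*b^2 + 11*b - 12*n^2 + n*(14*b + 14) + 40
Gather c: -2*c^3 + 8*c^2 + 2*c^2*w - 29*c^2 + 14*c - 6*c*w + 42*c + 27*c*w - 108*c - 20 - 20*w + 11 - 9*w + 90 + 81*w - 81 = -2*c^3 + c^2*(2*w - 21) + c*(21*w - 52) + 52*w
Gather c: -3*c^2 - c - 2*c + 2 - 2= -3*c^2 - 3*c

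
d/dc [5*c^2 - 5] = 10*c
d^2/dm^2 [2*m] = 0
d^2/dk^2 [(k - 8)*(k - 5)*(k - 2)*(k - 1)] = 12*k^2 - 96*k + 162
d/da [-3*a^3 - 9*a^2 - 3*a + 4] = -9*a^2 - 18*a - 3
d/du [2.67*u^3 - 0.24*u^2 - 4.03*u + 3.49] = 8.01*u^2 - 0.48*u - 4.03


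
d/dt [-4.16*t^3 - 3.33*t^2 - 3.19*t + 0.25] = -12.48*t^2 - 6.66*t - 3.19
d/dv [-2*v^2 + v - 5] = 1 - 4*v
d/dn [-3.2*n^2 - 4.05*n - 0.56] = -6.4*n - 4.05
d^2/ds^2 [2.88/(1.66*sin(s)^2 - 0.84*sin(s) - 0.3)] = (31.744512*sin(s)^4 - 12.047616*sin(s)^3 - 39.84768*sin(s)^2 + 23.369472*sin(s) - 6.932736)/(-1.66*sin(s)^2 + 0.84*sin(s) + 0.3)^3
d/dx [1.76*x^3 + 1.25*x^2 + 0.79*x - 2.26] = 5.28*x^2 + 2.5*x + 0.79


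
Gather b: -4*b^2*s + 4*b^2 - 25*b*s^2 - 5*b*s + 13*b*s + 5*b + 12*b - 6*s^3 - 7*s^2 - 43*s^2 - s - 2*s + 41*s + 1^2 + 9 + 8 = b^2*(4 - 4*s) + b*(-25*s^2 + 8*s + 17) - 6*s^3 - 50*s^2 + 38*s + 18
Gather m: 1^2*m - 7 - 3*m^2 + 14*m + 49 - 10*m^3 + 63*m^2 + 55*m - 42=-10*m^3 + 60*m^2 + 70*m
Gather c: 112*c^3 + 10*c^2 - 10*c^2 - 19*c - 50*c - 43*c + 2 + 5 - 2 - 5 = 112*c^3 - 112*c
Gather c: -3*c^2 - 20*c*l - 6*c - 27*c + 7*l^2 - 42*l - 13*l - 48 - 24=-3*c^2 + c*(-20*l - 33) + 7*l^2 - 55*l - 72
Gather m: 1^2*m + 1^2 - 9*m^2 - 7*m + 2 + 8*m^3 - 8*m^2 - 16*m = 8*m^3 - 17*m^2 - 22*m + 3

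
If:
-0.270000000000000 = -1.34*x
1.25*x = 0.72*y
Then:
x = 0.20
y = 0.35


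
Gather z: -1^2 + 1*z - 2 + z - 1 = 2*z - 4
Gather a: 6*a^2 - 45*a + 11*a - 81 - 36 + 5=6*a^2 - 34*a - 112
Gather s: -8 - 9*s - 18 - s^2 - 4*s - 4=-s^2 - 13*s - 30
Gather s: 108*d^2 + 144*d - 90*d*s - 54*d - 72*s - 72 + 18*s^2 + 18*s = 108*d^2 + 90*d + 18*s^2 + s*(-90*d - 54) - 72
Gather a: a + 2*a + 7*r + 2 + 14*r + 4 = 3*a + 21*r + 6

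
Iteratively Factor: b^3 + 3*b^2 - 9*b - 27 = (b - 3)*(b^2 + 6*b + 9) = (b - 3)*(b + 3)*(b + 3)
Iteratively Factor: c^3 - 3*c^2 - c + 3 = (c - 1)*(c^2 - 2*c - 3) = (c - 1)*(c + 1)*(c - 3)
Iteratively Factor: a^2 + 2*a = (a)*(a + 2)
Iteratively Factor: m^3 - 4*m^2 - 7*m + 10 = (m - 1)*(m^2 - 3*m - 10) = (m - 1)*(m + 2)*(m - 5)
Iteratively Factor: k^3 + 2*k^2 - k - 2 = (k + 2)*(k^2 - 1) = (k + 1)*(k + 2)*(k - 1)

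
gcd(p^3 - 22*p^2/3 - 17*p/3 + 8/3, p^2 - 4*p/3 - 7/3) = p + 1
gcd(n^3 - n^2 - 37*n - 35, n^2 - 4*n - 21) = n - 7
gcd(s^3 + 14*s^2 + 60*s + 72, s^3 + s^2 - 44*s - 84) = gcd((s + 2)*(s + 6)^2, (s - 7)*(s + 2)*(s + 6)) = s^2 + 8*s + 12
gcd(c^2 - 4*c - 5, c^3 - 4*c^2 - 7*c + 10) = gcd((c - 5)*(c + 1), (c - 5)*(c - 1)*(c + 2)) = c - 5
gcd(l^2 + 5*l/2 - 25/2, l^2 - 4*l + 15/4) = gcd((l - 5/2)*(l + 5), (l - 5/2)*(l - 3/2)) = l - 5/2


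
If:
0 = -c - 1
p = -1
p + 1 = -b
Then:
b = 0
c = -1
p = -1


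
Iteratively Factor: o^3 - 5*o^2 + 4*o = (o)*(o^2 - 5*o + 4) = o*(o - 4)*(o - 1)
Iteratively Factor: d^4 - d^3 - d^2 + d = (d - 1)*(d^3 - d) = d*(d - 1)*(d^2 - 1) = d*(d - 1)*(d + 1)*(d - 1)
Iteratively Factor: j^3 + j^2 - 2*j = (j + 2)*(j^2 - j) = j*(j + 2)*(j - 1)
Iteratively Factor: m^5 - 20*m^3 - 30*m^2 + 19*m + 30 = (m - 5)*(m^4 + 5*m^3 + 5*m^2 - 5*m - 6) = (m - 5)*(m + 1)*(m^3 + 4*m^2 + m - 6) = (m - 5)*(m + 1)*(m + 2)*(m^2 + 2*m - 3) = (m - 5)*(m - 1)*(m + 1)*(m + 2)*(m + 3)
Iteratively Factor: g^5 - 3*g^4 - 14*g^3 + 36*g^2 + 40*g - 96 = (g + 2)*(g^4 - 5*g^3 - 4*g^2 + 44*g - 48) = (g - 4)*(g + 2)*(g^3 - g^2 - 8*g + 12) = (g - 4)*(g - 2)*(g + 2)*(g^2 + g - 6) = (g - 4)*(g - 2)^2*(g + 2)*(g + 3)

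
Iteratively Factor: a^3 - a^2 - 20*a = (a - 5)*(a^2 + 4*a) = (a - 5)*(a + 4)*(a)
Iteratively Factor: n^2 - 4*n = (n)*(n - 4)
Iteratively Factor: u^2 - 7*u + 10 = (u - 5)*(u - 2)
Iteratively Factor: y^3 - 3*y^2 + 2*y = (y)*(y^2 - 3*y + 2) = y*(y - 2)*(y - 1)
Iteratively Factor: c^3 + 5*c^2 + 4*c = (c)*(c^2 + 5*c + 4) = c*(c + 4)*(c + 1)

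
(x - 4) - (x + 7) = -11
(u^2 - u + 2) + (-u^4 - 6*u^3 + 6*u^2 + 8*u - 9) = -u^4 - 6*u^3 + 7*u^2 + 7*u - 7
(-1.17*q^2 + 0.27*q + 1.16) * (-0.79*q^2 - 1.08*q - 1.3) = 0.9243*q^4 + 1.0503*q^3 + 0.313*q^2 - 1.6038*q - 1.508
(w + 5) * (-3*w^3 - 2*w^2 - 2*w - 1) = -3*w^4 - 17*w^3 - 12*w^2 - 11*w - 5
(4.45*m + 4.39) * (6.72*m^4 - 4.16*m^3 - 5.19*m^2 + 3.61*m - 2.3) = 29.904*m^5 + 10.9888*m^4 - 41.3579*m^3 - 6.7196*m^2 + 5.6129*m - 10.097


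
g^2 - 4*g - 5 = (g - 5)*(g + 1)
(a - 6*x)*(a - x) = a^2 - 7*a*x + 6*x^2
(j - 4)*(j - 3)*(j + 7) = j^3 - 37*j + 84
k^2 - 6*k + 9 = (k - 3)^2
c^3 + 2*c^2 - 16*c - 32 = (c - 4)*(c + 2)*(c + 4)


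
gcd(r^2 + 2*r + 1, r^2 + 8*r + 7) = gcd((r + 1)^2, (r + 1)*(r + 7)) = r + 1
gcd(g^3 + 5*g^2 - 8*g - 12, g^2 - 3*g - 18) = 1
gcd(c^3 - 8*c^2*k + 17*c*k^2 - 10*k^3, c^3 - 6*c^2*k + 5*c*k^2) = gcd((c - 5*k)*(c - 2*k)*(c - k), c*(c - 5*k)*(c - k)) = c^2 - 6*c*k + 5*k^2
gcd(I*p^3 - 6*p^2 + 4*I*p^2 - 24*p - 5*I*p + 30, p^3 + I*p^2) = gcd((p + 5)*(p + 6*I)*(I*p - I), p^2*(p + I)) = 1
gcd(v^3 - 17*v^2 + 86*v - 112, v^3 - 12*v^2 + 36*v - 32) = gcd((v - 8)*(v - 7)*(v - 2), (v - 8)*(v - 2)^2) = v^2 - 10*v + 16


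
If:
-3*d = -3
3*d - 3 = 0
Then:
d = 1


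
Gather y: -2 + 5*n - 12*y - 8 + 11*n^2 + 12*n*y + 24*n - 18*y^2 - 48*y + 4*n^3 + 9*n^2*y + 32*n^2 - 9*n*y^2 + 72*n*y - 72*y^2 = 4*n^3 + 43*n^2 + 29*n + y^2*(-9*n - 90) + y*(9*n^2 + 84*n - 60) - 10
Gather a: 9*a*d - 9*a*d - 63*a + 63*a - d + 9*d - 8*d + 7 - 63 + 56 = 0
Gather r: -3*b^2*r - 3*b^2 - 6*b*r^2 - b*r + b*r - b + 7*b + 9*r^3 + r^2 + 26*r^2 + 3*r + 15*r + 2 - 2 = -3*b^2 + 6*b + 9*r^3 + r^2*(27 - 6*b) + r*(18 - 3*b^2)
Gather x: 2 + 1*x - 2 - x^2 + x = -x^2 + 2*x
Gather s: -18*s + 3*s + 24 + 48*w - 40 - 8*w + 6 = -15*s + 40*w - 10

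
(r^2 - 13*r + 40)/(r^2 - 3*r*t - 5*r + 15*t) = (r - 8)/(r - 3*t)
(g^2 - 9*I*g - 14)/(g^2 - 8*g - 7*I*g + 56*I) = (g - 2*I)/(g - 8)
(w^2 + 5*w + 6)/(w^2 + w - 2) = (w + 3)/(w - 1)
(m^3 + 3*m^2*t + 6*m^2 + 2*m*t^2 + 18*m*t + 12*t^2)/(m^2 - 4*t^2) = (-m^2 - m*t - 6*m - 6*t)/(-m + 2*t)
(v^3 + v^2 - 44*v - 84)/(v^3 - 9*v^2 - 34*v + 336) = (v + 2)/(v - 8)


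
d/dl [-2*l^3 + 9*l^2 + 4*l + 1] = -6*l^2 + 18*l + 4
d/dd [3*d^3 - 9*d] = 9*d^2 - 9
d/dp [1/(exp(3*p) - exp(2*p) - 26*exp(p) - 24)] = (-3*exp(2*p) + 2*exp(p) + 26)*exp(p)/(-exp(3*p) + exp(2*p) + 26*exp(p) + 24)^2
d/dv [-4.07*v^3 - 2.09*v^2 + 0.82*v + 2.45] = -12.21*v^2 - 4.18*v + 0.82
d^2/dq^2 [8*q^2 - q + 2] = 16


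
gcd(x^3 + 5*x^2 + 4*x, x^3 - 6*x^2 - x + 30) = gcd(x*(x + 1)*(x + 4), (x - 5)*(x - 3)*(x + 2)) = 1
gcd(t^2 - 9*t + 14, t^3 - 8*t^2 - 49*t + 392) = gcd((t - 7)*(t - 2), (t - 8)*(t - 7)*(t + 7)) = t - 7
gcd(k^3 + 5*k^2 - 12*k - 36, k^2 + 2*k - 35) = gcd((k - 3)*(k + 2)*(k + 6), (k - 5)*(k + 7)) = 1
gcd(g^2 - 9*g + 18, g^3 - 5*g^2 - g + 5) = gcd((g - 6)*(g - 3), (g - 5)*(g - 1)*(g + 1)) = 1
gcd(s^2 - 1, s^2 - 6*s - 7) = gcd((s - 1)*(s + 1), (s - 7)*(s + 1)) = s + 1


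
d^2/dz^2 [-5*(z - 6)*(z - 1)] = -10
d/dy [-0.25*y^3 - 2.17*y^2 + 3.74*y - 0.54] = -0.75*y^2 - 4.34*y + 3.74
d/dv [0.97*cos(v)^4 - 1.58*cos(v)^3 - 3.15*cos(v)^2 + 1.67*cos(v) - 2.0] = (-3.88*cos(v)^3 + 4.74*cos(v)^2 + 6.3*cos(v) - 1.67)*sin(v)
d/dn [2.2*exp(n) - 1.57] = 2.2*exp(n)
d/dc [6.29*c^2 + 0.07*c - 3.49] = 12.58*c + 0.07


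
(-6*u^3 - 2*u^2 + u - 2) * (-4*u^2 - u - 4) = 24*u^5 + 14*u^4 + 22*u^3 + 15*u^2 - 2*u + 8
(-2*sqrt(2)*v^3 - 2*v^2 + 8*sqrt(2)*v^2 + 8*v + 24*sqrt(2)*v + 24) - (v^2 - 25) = -2*sqrt(2)*v^3 - 3*v^2 + 8*sqrt(2)*v^2 + 8*v + 24*sqrt(2)*v + 49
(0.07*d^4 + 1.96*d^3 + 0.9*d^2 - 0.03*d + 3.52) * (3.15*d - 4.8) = 0.2205*d^5 + 5.838*d^4 - 6.573*d^3 - 4.4145*d^2 + 11.232*d - 16.896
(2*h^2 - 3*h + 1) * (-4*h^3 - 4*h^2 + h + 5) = -8*h^5 + 4*h^4 + 10*h^3 + 3*h^2 - 14*h + 5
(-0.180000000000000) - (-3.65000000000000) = 3.47000000000000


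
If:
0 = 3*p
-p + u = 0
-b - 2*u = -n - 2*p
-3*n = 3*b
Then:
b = 0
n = 0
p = 0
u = 0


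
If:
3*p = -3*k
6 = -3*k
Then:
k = -2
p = 2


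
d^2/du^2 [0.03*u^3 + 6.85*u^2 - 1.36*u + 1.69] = 0.18*u + 13.7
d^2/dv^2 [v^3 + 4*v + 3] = 6*v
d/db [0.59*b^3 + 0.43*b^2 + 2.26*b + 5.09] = 1.77*b^2 + 0.86*b + 2.26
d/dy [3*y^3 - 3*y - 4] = 9*y^2 - 3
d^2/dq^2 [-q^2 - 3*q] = -2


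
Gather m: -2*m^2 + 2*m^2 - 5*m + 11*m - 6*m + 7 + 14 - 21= 0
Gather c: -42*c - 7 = -42*c - 7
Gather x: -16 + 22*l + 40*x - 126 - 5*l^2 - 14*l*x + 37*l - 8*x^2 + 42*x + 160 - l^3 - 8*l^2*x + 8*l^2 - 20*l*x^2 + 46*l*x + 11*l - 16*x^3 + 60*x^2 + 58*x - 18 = -l^3 + 3*l^2 + 70*l - 16*x^3 + x^2*(52 - 20*l) + x*(-8*l^2 + 32*l + 140)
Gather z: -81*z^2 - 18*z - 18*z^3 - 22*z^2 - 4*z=-18*z^3 - 103*z^2 - 22*z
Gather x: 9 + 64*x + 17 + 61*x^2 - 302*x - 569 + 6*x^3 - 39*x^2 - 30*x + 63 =6*x^3 + 22*x^2 - 268*x - 480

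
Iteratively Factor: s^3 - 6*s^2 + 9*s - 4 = (s - 1)*(s^2 - 5*s + 4) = (s - 4)*(s - 1)*(s - 1)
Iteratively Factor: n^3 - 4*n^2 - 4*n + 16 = (n + 2)*(n^2 - 6*n + 8) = (n - 4)*(n + 2)*(n - 2)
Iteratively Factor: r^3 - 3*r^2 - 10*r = (r)*(r^2 - 3*r - 10) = r*(r - 5)*(r + 2)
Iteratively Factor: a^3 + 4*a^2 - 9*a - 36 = (a + 3)*(a^2 + a - 12) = (a + 3)*(a + 4)*(a - 3)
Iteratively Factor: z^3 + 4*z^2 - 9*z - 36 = (z + 3)*(z^2 + z - 12) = (z - 3)*(z + 3)*(z + 4)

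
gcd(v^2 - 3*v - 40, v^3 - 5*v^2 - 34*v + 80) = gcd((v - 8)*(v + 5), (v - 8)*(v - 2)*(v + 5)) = v^2 - 3*v - 40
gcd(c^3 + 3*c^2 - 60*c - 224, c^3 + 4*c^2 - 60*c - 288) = c - 8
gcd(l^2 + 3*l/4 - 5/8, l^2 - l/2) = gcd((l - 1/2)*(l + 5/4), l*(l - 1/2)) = l - 1/2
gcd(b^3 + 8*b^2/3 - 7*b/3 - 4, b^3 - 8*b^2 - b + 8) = b + 1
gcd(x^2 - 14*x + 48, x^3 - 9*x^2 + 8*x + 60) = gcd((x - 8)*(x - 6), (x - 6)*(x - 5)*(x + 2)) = x - 6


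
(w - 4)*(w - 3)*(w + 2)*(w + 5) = w^4 - 27*w^2 + 14*w + 120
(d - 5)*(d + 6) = d^2 + d - 30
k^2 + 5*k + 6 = (k + 2)*(k + 3)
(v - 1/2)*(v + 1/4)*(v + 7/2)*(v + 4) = v^4 + 29*v^3/4 + 12*v^2 - 71*v/16 - 7/4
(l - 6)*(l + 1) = l^2 - 5*l - 6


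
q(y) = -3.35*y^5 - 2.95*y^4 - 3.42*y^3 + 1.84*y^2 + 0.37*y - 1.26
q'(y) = -16.75*y^4 - 11.8*y^3 - 10.26*y^2 + 3.68*y + 0.37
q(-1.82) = 59.31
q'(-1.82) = -152.96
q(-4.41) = 4798.20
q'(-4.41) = -5538.69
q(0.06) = -1.23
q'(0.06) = 0.55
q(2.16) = -248.07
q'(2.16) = -523.08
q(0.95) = -7.18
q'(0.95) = -29.15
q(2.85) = -888.95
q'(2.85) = -1450.72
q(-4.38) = 4634.34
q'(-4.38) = -5385.74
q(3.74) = -3181.56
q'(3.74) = -4023.87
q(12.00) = -900400.02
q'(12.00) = -369151.31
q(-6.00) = 23027.88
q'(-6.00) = -19550.27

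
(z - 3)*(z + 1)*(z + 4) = z^3 + 2*z^2 - 11*z - 12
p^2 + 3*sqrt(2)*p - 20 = (p - 2*sqrt(2))*(p + 5*sqrt(2))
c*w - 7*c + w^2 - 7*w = (c + w)*(w - 7)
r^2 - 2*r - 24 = (r - 6)*(r + 4)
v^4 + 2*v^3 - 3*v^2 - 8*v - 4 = (v - 2)*(v + 1)^2*(v + 2)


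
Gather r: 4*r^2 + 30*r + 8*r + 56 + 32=4*r^2 + 38*r + 88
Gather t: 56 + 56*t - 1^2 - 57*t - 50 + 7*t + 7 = 6*t + 12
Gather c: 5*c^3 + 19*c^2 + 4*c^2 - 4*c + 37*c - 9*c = 5*c^3 + 23*c^2 + 24*c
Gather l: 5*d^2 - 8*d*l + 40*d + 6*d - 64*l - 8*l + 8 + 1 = 5*d^2 + 46*d + l*(-8*d - 72) + 9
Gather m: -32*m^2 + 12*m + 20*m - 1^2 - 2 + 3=-32*m^2 + 32*m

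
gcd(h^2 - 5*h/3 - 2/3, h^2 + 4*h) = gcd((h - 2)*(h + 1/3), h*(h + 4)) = 1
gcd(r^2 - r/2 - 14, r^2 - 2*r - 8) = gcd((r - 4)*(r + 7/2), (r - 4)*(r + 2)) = r - 4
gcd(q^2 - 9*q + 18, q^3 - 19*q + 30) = q - 3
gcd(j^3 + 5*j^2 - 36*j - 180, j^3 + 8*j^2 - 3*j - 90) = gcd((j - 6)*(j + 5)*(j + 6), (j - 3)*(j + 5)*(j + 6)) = j^2 + 11*j + 30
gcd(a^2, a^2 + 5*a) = a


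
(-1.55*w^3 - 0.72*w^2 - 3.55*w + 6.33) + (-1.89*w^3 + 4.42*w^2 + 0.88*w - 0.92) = -3.44*w^3 + 3.7*w^2 - 2.67*w + 5.41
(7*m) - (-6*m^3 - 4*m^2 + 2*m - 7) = 6*m^3 + 4*m^2 + 5*m + 7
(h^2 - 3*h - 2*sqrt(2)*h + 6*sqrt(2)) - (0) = h^2 - 3*h - 2*sqrt(2)*h + 6*sqrt(2)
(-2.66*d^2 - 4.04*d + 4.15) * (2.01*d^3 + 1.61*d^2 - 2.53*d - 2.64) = -5.3466*d^5 - 12.403*d^4 + 8.5669*d^3 + 23.9251*d^2 + 0.166100000000002*d - 10.956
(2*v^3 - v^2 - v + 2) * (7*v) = 14*v^4 - 7*v^3 - 7*v^2 + 14*v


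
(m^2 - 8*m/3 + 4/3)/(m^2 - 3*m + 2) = (m - 2/3)/(m - 1)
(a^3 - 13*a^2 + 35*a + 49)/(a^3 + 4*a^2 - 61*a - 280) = (a^3 - 13*a^2 + 35*a + 49)/(a^3 + 4*a^2 - 61*a - 280)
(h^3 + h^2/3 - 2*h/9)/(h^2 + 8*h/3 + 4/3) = h*(3*h - 1)/(3*(h + 2))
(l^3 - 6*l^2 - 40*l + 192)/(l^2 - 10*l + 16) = (l^2 + 2*l - 24)/(l - 2)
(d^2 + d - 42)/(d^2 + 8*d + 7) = (d - 6)/(d + 1)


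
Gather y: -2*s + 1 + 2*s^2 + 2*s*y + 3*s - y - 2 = 2*s^2 + s + y*(2*s - 1) - 1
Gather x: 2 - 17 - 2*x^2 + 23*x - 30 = -2*x^2 + 23*x - 45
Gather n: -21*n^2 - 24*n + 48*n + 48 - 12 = -21*n^2 + 24*n + 36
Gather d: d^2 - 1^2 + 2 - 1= d^2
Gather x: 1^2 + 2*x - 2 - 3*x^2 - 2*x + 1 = -3*x^2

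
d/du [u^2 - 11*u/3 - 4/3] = 2*u - 11/3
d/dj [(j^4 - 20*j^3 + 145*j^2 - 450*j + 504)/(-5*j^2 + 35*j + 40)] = (-2*j^5 + 41*j^4 - 248*j^3 + 85*j^2 + 3328*j - 7128)/(5*(j^4 - 14*j^3 + 33*j^2 + 112*j + 64))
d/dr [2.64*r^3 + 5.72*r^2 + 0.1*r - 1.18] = 7.92*r^2 + 11.44*r + 0.1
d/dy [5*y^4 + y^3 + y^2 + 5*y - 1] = 20*y^3 + 3*y^2 + 2*y + 5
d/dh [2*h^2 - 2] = 4*h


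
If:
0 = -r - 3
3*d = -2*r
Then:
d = 2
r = -3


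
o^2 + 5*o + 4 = (o + 1)*(o + 4)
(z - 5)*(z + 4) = z^2 - z - 20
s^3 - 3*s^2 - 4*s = s*(s - 4)*(s + 1)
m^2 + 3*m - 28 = (m - 4)*(m + 7)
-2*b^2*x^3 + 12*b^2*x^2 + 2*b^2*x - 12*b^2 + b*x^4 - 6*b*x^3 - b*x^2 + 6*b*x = (-2*b + x)*(x - 6)*(x - 1)*(b*x + b)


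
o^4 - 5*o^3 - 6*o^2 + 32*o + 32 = (o - 4)^2*(o + 1)*(o + 2)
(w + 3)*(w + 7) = w^2 + 10*w + 21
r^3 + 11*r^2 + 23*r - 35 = (r - 1)*(r + 5)*(r + 7)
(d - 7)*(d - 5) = d^2 - 12*d + 35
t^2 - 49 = (t - 7)*(t + 7)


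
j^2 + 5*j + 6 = (j + 2)*(j + 3)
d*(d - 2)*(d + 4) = d^3 + 2*d^2 - 8*d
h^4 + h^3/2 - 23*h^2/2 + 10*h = h*(h - 5/2)*(h - 1)*(h + 4)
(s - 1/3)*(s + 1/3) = s^2 - 1/9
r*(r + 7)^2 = r^3 + 14*r^2 + 49*r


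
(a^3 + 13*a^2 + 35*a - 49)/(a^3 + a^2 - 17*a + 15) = (a^2 + 14*a + 49)/(a^2 + 2*a - 15)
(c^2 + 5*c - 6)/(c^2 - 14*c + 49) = (c^2 + 5*c - 6)/(c^2 - 14*c + 49)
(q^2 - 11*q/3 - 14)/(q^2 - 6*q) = (q + 7/3)/q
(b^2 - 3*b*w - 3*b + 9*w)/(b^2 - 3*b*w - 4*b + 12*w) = (b - 3)/(b - 4)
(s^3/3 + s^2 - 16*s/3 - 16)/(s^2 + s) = (s^3 + 3*s^2 - 16*s - 48)/(3*s*(s + 1))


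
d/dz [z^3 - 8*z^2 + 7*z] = 3*z^2 - 16*z + 7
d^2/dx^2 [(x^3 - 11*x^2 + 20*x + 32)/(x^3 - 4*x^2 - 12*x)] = 2*(-7*x^6 + 96*x^5 - 444*x^4 + 208*x^3 + 384*x^2 + 4608*x + 4608)/(x^3*(x^6 - 12*x^5 + 12*x^4 + 224*x^3 - 144*x^2 - 1728*x - 1728))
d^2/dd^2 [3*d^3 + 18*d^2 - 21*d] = 18*d + 36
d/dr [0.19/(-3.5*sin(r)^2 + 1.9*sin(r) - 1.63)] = (1.33*sin(r) - 0.361)*cos(r)/(3.5*sin(r)^2 - 1.9*sin(r) + 1.63)^2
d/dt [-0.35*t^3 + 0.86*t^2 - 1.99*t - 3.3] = -1.05*t^2 + 1.72*t - 1.99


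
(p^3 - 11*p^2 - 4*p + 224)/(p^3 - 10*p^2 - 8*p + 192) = (p - 7)/(p - 6)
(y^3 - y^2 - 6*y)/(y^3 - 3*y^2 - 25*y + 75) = y*(y + 2)/(y^2 - 25)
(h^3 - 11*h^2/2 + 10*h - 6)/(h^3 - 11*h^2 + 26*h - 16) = (h^2 - 7*h/2 + 3)/(h^2 - 9*h + 8)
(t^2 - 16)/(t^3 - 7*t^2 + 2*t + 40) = (t + 4)/(t^2 - 3*t - 10)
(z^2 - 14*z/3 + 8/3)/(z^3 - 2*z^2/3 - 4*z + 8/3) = (z - 4)/(z^2 - 4)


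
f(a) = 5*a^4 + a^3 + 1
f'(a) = 20*a^3 + 3*a^2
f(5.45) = 4574.07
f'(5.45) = 3326.68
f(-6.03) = 6392.32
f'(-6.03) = -4276.04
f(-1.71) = 38.75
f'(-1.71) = -91.23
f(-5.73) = 5202.86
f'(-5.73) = -3664.15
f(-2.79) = 282.24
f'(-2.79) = -411.00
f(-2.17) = 101.65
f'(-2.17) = -190.24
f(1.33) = 19.00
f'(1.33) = 52.36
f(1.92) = 76.03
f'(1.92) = 152.62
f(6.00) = 6697.00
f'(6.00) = 4428.00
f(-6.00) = 6265.00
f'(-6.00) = -4212.00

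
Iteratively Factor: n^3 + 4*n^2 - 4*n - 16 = (n + 4)*(n^2 - 4) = (n - 2)*(n + 4)*(n + 2)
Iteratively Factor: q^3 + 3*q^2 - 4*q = (q - 1)*(q^2 + 4*q) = (q - 1)*(q + 4)*(q)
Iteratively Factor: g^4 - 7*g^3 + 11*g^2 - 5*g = (g)*(g^3 - 7*g^2 + 11*g - 5) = g*(g - 1)*(g^2 - 6*g + 5) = g*(g - 5)*(g - 1)*(g - 1)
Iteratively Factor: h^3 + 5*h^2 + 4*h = (h + 1)*(h^2 + 4*h) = (h + 1)*(h + 4)*(h)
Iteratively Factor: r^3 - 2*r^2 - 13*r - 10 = (r + 1)*(r^2 - 3*r - 10) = (r - 5)*(r + 1)*(r + 2)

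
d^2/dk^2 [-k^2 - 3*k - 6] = -2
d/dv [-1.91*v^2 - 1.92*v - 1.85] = -3.82*v - 1.92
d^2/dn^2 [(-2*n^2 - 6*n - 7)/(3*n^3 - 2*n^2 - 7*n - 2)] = 2*(-18*n^6 - 162*n^5 - 396*n^4 + 130*n^3 + 165*n^2 - 348*n - 239)/(27*n^9 - 54*n^8 - 153*n^7 + 190*n^6 + 429*n^5 - 66*n^4 - 475*n^3 - 318*n^2 - 84*n - 8)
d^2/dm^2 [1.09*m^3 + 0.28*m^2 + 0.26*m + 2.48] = 6.54*m + 0.56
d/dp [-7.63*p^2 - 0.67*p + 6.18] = -15.26*p - 0.67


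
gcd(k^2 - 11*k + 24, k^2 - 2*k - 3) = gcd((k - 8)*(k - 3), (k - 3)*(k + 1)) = k - 3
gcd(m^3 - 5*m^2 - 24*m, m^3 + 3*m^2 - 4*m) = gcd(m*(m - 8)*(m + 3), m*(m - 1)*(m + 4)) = m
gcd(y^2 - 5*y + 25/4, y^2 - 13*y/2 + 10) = y - 5/2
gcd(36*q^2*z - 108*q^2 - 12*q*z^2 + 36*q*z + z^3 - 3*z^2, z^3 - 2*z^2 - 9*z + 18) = z - 3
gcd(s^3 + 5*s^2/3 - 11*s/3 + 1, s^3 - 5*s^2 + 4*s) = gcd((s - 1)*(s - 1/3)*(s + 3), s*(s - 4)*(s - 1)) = s - 1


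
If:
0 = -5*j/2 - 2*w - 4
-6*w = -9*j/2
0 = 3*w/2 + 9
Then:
No Solution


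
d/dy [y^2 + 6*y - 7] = 2*y + 6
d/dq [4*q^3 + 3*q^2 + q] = 12*q^2 + 6*q + 1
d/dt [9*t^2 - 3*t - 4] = 18*t - 3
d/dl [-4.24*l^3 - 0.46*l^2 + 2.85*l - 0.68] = -12.72*l^2 - 0.92*l + 2.85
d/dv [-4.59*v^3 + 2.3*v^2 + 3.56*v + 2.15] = -13.77*v^2 + 4.6*v + 3.56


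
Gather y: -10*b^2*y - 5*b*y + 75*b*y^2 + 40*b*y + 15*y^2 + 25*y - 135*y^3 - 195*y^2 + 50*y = -135*y^3 + y^2*(75*b - 180) + y*(-10*b^2 + 35*b + 75)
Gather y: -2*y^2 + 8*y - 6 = -2*y^2 + 8*y - 6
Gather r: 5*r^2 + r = 5*r^2 + r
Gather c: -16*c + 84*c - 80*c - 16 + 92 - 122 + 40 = -12*c - 6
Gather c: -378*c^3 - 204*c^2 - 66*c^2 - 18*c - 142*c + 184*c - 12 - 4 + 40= -378*c^3 - 270*c^2 + 24*c + 24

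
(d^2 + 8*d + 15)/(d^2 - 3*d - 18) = (d + 5)/(d - 6)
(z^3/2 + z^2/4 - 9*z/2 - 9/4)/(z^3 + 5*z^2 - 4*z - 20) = (2*z^3 + z^2 - 18*z - 9)/(4*(z^3 + 5*z^2 - 4*z - 20))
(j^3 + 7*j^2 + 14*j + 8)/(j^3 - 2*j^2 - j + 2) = (j^2 + 6*j + 8)/(j^2 - 3*j + 2)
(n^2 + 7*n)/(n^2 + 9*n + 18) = n*(n + 7)/(n^2 + 9*n + 18)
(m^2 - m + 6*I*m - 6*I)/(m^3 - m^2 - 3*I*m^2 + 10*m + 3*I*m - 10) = (m + 6*I)/(m^2 - 3*I*m + 10)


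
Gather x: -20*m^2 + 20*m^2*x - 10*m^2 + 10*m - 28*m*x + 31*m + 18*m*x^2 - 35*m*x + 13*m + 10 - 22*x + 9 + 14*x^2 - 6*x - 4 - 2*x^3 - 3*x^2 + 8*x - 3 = -30*m^2 + 54*m - 2*x^3 + x^2*(18*m + 11) + x*(20*m^2 - 63*m - 20) + 12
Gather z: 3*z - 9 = 3*z - 9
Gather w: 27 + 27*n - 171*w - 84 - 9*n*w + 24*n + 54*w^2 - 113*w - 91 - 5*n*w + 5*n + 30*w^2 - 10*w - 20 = 56*n + 84*w^2 + w*(-14*n - 294) - 168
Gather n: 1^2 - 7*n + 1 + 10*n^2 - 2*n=10*n^2 - 9*n + 2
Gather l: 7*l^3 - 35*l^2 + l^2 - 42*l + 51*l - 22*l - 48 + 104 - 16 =7*l^3 - 34*l^2 - 13*l + 40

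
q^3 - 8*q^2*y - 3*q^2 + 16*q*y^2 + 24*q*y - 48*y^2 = (q - 3)*(q - 4*y)^2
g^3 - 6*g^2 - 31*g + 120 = (g - 8)*(g - 3)*(g + 5)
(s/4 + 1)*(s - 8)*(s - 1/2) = s^3/4 - 9*s^2/8 - 15*s/2 + 4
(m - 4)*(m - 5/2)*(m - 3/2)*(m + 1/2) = m^4 - 15*m^3/2 + 63*m^2/4 - 41*m/8 - 15/2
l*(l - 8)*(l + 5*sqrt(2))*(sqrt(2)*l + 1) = sqrt(2)*l^4 - 8*sqrt(2)*l^3 + 11*l^3 - 88*l^2 + 5*sqrt(2)*l^2 - 40*sqrt(2)*l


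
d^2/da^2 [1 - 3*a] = 0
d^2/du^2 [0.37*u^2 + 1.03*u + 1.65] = 0.740000000000000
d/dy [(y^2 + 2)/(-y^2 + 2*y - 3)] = 2*(y^2 - y - 2)/(y^4 - 4*y^3 + 10*y^2 - 12*y + 9)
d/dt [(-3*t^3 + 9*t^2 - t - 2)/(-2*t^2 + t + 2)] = t*(6*t^3 - 6*t^2 - 11*t + 28)/(4*t^4 - 4*t^3 - 7*t^2 + 4*t + 4)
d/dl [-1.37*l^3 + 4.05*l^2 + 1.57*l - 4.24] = -4.11*l^2 + 8.1*l + 1.57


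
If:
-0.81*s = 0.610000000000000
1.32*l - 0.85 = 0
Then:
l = 0.64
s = -0.75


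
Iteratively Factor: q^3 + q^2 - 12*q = (q)*(q^2 + q - 12) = q*(q + 4)*(q - 3)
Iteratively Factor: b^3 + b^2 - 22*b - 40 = (b + 2)*(b^2 - b - 20) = (b + 2)*(b + 4)*(b - 5)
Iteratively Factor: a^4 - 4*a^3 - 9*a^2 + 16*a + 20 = (a + 2)*(a^3 - 6*a^2 + 3*a + 10) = (a - 2)*(a + 2)*(a^2 - 4*a - 5) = (a - 2)*(a + 1)*(a + 2)*(a - 5)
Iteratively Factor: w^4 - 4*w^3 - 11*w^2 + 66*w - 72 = (w - 2)*(w^3 - 2*w^2 - 15*w + 36) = (w - 3)*(w - 2)*(w^2 + w - 12) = (w - 3)*(w - 2)*(w + 4)*(w - 3)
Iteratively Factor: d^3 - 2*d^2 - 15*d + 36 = (d - 3)*(d^2 + d - 12) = (d - 3)^2*(d + 4)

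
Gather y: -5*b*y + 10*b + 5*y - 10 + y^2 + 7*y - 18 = 10*b + y^2 + y*(12 - 5*b) - 28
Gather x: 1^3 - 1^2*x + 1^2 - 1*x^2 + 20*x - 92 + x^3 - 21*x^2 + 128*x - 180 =x^3 - 22*x^2 + 147*x - 270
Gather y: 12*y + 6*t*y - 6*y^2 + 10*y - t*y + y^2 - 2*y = -5*y^2 + y*(5*t + 20)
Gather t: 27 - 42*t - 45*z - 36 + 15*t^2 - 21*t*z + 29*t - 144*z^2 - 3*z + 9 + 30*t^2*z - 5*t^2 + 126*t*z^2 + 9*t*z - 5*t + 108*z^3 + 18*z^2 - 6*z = t^2*(30*z + 10) + t*(126*z^2 - 12*z - 18) + 108*z^3 - 126*z^2 - 54*z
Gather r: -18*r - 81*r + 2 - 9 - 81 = -99*r - 88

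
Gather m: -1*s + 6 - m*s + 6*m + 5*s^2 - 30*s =m*(6 - s) + 5*s^2 - 31*s + 6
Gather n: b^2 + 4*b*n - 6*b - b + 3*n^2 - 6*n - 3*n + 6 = b^2 - 7*b + 3*n^2 + n*(4*b - 9) + 6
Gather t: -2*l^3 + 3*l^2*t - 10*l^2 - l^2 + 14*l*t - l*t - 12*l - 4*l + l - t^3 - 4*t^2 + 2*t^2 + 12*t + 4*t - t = -2*l^3 - 11*l^2 - 15*l - t^3 - 2*t^2 + t*(3*l^2 + 13*l + 15)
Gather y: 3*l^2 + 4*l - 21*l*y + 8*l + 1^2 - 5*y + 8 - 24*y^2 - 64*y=3*l^2 + 12*l - 24*y^2 + y*(-21*l - 69) + 9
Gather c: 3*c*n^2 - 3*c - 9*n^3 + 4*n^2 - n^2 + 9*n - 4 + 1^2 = c*(3*n^2 - 3) - 9*n^3 + 3*n^2 + 9*n - 3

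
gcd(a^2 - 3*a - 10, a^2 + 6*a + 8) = a + 2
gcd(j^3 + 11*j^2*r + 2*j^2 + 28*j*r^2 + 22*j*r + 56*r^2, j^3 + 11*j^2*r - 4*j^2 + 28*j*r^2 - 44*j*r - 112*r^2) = j^2 + 11*j*r + 28*r^2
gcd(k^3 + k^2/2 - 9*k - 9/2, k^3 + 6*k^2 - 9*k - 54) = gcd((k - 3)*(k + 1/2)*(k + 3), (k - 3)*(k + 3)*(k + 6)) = k^2 - 9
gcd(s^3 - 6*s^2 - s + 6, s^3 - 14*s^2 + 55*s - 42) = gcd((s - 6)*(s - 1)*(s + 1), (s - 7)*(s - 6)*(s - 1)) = s^2 - 7*s + 6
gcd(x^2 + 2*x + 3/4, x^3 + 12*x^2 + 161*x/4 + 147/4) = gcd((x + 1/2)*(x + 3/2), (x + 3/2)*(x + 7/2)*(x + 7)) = x + 3/2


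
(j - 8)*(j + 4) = j^2 - 4*j - 32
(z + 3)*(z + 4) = z^2 + 7*z + 12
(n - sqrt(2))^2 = n^2 - 2*sqrt(2)*n + 2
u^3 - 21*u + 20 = (u - 4)*(u - 1)*(u + 5)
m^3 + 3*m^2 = m^2*(m + 3)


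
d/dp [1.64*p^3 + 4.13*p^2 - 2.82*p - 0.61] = 4.92*p^2 + 8.26*p - 2.82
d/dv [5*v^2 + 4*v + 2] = 10*v + 4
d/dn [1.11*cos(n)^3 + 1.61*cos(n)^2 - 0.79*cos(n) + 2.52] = (-3.33*cos(n)^2 - 3.22*cos(n) + 0.79)*sin(n)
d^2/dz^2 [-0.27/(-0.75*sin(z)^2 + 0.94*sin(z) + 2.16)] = (0.6075*sin(z)^4 - 0.57105*sin(z)^3 + 1.076922*sin(z)^2 + 0.593892*sin(z) - 1.351944)/(-0.75*sin(z)^2 + 0.94*sin(z) + 2.16)^3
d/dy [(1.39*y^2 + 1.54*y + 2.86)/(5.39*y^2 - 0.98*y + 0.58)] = (-9.6628*y^2 - 29.2184*y + 3.696)/(29.0521*y^4 - 10.5644*y^3 + 7.2128*y^2 - 1.1368*y + 0.3364)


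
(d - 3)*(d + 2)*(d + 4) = d^3 + 3*d^2 - 10*d - 24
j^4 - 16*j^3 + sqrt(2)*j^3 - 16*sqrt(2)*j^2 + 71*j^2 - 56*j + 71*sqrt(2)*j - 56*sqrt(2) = (j - 8)*(j - 7)*(j - 1)*(j + sqrt(2))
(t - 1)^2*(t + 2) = t^3 - 3*t + 2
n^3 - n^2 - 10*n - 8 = (n - 4)*(n + 1)*(n + 2)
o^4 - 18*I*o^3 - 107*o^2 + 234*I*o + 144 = (o - 8*I)*(o - 6*I)*(o - 3*I)*(o - I)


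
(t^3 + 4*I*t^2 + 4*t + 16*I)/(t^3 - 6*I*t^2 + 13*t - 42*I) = (t^2 + 6*I*t - 8)/(t^2 - 4*I*t + 21)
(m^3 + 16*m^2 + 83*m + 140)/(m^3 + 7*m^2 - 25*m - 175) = (m + 4)/(m - 5)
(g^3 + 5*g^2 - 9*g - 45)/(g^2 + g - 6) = (g^2 + 2*g - 15)/(g - 2)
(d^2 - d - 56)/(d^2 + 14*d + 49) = (d - 8)/(d + 7)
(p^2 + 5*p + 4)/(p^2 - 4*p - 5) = (p + 4)/(p - 5)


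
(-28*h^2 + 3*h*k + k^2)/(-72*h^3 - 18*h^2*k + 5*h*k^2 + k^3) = (7*h + k)/(18*h^2 + 9*h*k + k^2)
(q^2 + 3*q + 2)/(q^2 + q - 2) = (q + 1)/(q - 1)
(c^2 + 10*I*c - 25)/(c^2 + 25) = (c + 5*I)/(c - 5*I)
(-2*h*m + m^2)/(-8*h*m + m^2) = (2*h - m)/(8*h - m)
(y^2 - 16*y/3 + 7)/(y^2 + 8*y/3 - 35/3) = (y - 3)/(y + 5)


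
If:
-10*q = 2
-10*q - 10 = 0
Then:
No Solution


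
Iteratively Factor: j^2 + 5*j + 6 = (j + 3)*(j + 2)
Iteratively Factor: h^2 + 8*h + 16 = (h + 4)*(h + 4)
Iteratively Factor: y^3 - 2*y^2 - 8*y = (y + 2)*(y^2 - 4*y) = (y - 4)*(y + 2)*(y)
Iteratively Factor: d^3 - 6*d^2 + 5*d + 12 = (d - 4)*(d^2 - 2*d - 3) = (d - 4)*(d + 1)*(d - 3)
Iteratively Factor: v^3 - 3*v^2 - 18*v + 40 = (v + 4)*(v^2 - 7*v + 10) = (v - 5)*(v + 4)*(v - 2)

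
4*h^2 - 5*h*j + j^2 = (-4*h + j)*(-h + j)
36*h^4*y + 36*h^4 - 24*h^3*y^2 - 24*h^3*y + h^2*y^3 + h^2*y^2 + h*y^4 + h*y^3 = (-3*h + y)*(-2*h + y)*(6*h + y)*(h*y + h)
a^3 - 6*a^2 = a^2*(a - 6)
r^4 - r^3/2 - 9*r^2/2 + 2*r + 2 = (r - 2)*(r - 1)*(r + 1/2)*(r + 2)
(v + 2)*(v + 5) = v^2 + 7*v + 10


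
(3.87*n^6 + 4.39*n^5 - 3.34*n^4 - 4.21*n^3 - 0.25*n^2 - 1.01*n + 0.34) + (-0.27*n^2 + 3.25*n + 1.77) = 3.87*n^6 + 4.39*n^5 - 3.34*n^4 - 4.21*n^3 - 0.52*n^2 + 2.24*n + 2.11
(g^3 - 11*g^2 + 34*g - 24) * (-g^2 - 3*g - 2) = -g^5 + 8*g^4 - 3*g^3 - 56*g^2 + 4*g + 48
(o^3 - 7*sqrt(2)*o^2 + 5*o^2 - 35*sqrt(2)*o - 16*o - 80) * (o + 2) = o^4 - 7*sqrt(2)*o^3 + 7*o^3 - 49*sqrt(2)*o^2 - 6*o^2 - 112*o - 70*sqrt(2)*o - 160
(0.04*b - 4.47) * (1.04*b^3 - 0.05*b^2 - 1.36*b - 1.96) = 0.0416*b^4 - 4.6508*b^3 + 0.1691*b^2 + 6.0008*b + 8.7612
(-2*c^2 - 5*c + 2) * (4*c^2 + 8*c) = -8*c^4 - 36*c^3 - 32*c^2 + 16*c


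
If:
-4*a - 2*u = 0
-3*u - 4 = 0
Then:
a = 2/3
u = -4/3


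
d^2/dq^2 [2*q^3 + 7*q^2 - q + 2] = 12*q + 14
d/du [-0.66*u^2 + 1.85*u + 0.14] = 1.85 - 1.32*u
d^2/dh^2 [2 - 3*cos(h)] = 3*cos(h)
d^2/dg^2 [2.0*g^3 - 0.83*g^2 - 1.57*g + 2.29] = 12.0*g - 1.66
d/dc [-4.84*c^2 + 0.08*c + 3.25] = 0.08 - 9.68*c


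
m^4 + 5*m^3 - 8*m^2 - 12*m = m*(m - 2)*(m + 1)*(m + 6)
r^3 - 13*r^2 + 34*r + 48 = (r - 8)*(r - 6)*(r + 1)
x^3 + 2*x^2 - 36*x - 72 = (x - 6)*(x + 2)*(x + 6)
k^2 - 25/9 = (k - 5/3)*(k + 5/3)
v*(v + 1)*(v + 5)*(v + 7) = v^4 + 13*v^3 + 47*v^2 + 35*v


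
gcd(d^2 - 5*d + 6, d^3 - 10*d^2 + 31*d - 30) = d^2 - 5*d + 6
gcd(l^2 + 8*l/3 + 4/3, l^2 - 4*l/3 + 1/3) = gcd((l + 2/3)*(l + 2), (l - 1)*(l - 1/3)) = 1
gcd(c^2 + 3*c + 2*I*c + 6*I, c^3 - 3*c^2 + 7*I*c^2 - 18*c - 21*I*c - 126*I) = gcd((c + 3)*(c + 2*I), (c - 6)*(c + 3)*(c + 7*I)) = c + 3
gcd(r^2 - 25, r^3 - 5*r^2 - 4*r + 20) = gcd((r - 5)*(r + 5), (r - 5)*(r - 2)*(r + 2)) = r - 5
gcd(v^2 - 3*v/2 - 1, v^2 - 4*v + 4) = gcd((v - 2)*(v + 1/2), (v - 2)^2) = v - 2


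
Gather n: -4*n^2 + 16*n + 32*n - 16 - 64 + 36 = -4*n^2 + 48*n - 44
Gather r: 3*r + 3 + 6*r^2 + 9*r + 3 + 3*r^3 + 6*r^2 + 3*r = 3*r^3 + 12*r^2 + 15*r + 6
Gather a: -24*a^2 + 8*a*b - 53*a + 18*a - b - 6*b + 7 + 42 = -24*a^2 + a*(8*b - 35) - 7*b + 49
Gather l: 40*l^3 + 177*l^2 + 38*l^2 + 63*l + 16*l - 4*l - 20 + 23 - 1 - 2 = 40*l^3 + 215*l^2 + 75*l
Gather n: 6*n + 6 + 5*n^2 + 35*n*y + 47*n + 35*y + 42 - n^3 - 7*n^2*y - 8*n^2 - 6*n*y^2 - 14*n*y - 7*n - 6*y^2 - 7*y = -n^3 + n^2*(-7*y - 3) + n*(-6*y^2 + 21*y + 46) - 6*y^2 + 28*y + 48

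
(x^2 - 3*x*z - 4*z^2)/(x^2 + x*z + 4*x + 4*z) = (x - 4*z)/(x + 4)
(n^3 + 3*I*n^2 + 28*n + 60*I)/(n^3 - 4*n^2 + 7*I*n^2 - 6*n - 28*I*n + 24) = (n^2 - 3*I*n + 10)/(n^2 + n*(-4 + I) - 4*I)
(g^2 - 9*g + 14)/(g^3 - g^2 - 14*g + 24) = (g - 7)/(g^2 + g - 12)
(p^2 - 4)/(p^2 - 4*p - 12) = (p - 2)/(p - 6)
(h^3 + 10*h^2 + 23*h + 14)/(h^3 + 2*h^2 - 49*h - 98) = (h + 1)/(h - 7)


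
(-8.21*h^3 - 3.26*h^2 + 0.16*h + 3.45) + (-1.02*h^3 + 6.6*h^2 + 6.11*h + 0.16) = -9.23*h^3 + 3.34*h^2 + 6.27*h + 3.61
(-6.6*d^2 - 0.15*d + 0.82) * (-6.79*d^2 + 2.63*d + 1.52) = 44.814*d^4 - 16.3395*d^3 - 15.9943*d^2 + 1.9286*d + 1.2464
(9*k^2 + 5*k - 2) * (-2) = -18*k^2 - 10*k + 4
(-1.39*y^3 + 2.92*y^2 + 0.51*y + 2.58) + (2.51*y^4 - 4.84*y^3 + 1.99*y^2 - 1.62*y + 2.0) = 2.51*y^4 - 6.23*y^3 + 4.91*y^2 - 1.11*y + 4.58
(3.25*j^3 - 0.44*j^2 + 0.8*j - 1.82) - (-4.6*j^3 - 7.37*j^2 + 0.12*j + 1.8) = 7.85*j^3 + 6.93*j^2 + 0.68*j - 3.62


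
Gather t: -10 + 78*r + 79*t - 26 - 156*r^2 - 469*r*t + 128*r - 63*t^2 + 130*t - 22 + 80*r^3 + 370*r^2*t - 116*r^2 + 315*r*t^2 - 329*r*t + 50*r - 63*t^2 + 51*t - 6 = 80*r^3 - 272*r^2 + 256*r + t^2*(315*r - 126) + t*(370*r^2 - 798*r + 260) - 64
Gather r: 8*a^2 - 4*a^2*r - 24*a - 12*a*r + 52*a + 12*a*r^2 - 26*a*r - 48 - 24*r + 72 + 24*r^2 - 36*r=8*a^2 + 28*a + r^2*(12*a + 24) + r*(-4*a^2 - 38*a - 60) + 24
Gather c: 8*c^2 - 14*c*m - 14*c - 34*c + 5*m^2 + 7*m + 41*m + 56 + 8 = 8*c^2 + c*(-14*m - 48) + 5*m^2 + 48*m + 64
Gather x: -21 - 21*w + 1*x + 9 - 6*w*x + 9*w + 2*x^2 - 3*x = -12*w + 2*x^2 + x*(-6*w - 2) - 12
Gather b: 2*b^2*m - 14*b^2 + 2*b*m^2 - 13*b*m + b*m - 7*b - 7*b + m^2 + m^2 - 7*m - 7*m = b^2*(2*m - 14) + b*(2*m^2 - 12*m - 14) + 2*m^2 - 14*m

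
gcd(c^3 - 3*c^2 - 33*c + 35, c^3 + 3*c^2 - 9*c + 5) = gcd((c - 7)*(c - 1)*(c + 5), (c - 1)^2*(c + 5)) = c^2 + 4*c - 5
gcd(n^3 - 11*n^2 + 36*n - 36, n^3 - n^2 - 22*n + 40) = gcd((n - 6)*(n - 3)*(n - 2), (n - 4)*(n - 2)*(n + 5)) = n - 2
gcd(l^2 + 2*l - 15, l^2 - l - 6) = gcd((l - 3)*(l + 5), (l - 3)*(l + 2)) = l - 3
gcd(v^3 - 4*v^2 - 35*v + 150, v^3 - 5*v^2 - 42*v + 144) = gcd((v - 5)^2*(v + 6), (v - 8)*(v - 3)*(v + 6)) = v + 6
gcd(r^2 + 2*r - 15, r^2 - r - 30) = r + 5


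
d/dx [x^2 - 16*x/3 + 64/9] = 2*x - 16/3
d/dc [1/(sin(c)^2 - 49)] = -2*sin(c)*cos(c)/(sin(c)^2 - 49)^2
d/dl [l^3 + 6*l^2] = 3*l*(l + 4)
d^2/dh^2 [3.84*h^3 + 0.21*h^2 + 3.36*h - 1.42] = 23.04*h + 0.42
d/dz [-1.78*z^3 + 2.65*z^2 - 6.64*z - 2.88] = -5.34*z^2 + 5.3*z - 6.64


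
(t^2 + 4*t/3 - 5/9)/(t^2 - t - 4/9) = (-9*t^2 - 12*t + 5)/(-9*t^2 + 9*t + 4)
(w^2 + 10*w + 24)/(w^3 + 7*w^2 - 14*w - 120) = (w + 4)/(w^2 + w - 20)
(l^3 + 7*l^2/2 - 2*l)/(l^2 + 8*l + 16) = l*(2*l - 1)/(2*(l + 4))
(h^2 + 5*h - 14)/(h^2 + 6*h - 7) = (h - 2)/(h - 1)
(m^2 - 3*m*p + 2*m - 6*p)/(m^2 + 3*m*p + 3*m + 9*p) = (m^2 - 3*m*p + 2*m - 6*p)/(m^2 + 3*m*p + 3*m + 9*p)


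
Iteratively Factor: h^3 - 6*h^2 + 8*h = (h - 4)*(h^2 - 2*h) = h*(h - 4)*(h - 2)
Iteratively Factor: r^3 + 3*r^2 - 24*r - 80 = (r + 4)*(r^2 - r - 20) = (r + 4)^2*(r - 5)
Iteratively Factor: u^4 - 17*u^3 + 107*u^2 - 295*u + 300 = (u - 5)*(u^3 - 12*u^2 + 47*u - 60) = (u - 5)^2*(u^2 - 7*u + 12) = (u - 5)^2*(u - 3)*(u - 4)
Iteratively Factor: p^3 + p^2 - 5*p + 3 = (p - 1)*(p^2 + 2*p - 3) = (p - 1)*(p + 3)*(p - 1)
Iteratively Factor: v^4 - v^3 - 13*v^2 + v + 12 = (v - 1)*(v^3 - 13*v - 12) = (v - 1)*(v + 3)*(v^2 - 3*v - 4) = (v - 4)*(v - 1)*(v + 3)*(v + 1)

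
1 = 1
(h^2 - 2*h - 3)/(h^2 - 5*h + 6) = (h + 1)/(h - 2)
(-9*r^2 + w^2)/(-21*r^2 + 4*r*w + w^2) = (3*r + w)/(7*r + w)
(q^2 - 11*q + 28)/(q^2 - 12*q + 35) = (q - 4)/(q - 5)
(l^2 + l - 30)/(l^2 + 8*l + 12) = (l - 5)/(l + 2)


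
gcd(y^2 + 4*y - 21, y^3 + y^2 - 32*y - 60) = 1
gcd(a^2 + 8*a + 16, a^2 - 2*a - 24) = a + 4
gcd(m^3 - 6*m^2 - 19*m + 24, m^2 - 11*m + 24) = m - 8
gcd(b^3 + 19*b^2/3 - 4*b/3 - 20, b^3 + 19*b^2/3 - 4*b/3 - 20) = b^3 + 19*b^2/3 - 4*b/3 - 20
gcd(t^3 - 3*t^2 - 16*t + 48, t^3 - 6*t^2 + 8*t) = t - 4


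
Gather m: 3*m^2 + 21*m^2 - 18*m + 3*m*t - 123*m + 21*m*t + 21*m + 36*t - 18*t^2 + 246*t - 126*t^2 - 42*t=24*m^2 + m*(24*t - 120) - 144*t^2 + 240*t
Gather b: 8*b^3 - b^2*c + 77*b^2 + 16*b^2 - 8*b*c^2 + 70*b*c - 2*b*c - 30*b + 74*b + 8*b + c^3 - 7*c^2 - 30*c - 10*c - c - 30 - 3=8*b^3 + b^2*(93 - c) + b*(-8*c^2 + 68*c + 52) + c^3 - 7*c^2 - 41*c - 33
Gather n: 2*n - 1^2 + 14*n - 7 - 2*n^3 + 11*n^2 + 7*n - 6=-2*n^3 + 11*n^2 + 23*n - 14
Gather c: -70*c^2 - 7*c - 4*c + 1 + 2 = -70*c^2 - 11*c + 3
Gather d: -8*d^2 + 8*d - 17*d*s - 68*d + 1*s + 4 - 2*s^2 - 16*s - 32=-8*d^2 + d*(-17*s - 60) - 2*s^2 - 15*s - 28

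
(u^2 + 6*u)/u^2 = (u + 6)/u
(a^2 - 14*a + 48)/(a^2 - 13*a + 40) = (a - 6)/(a - 5)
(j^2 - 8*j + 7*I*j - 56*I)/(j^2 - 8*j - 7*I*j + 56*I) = (j + 7*I)/(j - 7*I)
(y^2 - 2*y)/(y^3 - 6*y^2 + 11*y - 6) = y/(y^2 - 4*y + 3)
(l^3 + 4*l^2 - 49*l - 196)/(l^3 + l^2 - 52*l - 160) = (l^2 - 49)/(l^2 - 3*l - 40)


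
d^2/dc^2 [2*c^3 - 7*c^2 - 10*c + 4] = 12*c - 14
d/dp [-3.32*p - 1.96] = -3.32000000000000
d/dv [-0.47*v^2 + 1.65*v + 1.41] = 1.65 - 0.94*v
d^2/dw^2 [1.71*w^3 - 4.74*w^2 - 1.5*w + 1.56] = 10.26*w - 9.48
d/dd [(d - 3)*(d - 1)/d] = 1 - 3/d^2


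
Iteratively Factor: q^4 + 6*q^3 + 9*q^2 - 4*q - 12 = (q + 3)*(q^3 + 3*q^2 - 4) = (q + 2)*(q + 3)*(q^2 + q - 2) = (q - 1)*(q + 2)*(q + 3)*(q + 2)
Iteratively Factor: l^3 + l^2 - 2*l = (l)*(l^2 + l - 2) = l*(l + 2)*(l - 1)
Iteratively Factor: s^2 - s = (s - 1)*(s)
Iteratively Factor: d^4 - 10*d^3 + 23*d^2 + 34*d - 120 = (d + 2)*(d^3 - 12*d^2 + 47*d - 60) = (d - 3)*(d + 2)*(d^2 - 9*d + 20) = (d - 5)*(d - 3)*(d + 2)*(d - 4)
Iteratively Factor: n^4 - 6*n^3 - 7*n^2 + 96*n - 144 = (n + 4)*(n^3 - 10*n^2 + 33*n - 36) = (n - 3)*(n + 4)*(n^2 - 7*n + 12) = (n - 4)*(n - 3)*(n + 4)*(n - 3)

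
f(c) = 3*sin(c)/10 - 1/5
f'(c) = 3*cos(c)/10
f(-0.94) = -0.44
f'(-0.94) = 0.18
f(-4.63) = 0.10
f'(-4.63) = -0.02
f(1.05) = 0.06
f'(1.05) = 0.15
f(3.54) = -0.32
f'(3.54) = -0.28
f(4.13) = -0.45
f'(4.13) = -0.17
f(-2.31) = -0.42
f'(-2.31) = -0.20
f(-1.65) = -0.50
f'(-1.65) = -0.02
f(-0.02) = -0.21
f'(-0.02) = 0.30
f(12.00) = -0.36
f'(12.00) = 0.25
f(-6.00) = -0.12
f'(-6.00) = 0.29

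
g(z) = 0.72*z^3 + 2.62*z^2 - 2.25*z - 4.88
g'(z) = 2.16*z^2 + 5.24*z - 2.25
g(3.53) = 51.50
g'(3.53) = 43.16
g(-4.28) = -3.71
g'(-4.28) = 14.89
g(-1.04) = -0.52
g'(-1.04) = -5.36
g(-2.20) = 5.08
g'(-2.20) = -3.32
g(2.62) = 20.16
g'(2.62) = 26.31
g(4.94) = 134.74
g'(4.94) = 76.35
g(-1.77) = 3.32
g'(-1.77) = -4.76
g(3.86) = 66.88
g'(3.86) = 50.16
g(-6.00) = -52.58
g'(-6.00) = 44.07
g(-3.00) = 6.01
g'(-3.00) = 1.47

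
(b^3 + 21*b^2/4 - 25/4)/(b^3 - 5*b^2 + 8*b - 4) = (4*b^2 + 25*b + 25)/(4*(b^2 - 4*b + 4))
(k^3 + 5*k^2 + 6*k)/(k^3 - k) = (k^2 + 5*k + 6)/(k^2 - 1)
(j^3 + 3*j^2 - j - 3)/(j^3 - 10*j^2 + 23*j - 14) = (j^2 + 4*j + 3)/(j^2 - 9*j + 14)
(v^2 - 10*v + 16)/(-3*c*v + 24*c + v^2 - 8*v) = (v - 2)/(-3*c + v)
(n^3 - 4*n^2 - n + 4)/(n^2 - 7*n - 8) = (n^2 - 5*n + 4)/(n - 8)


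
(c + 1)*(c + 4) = c^2 + 5*c + 4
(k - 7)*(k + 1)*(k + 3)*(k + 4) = k^4 + k^3 - 37*k^2 - 121*k - 84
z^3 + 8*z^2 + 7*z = z*(z + 1)*(z + 7)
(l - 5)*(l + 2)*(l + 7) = l^3 + 4*l^2 - 31*l - 70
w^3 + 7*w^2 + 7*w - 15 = (w - 1)*(w + 3)*(w + 5)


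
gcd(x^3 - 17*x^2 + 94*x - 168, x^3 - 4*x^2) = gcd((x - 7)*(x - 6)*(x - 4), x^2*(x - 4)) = x - 4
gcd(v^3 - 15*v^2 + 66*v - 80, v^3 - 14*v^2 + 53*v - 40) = v^2 - 13*v + 40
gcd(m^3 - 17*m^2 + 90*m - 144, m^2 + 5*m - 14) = 1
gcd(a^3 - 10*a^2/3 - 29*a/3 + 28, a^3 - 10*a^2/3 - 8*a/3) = a - 4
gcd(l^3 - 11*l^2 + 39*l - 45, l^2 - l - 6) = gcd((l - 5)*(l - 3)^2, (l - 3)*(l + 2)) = l - 3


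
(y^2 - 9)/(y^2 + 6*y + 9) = (y - 3)/(y + 3)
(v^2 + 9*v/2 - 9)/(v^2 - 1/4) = 2*(2*v^2 + 9*v - 18)/(4*v^2 - 1)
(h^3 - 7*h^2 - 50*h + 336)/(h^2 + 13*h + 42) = (h^2 - 14*h + 48)/(h + 6)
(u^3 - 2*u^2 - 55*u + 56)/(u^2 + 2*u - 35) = (u^2 - 9*u + 8)/(u - 5)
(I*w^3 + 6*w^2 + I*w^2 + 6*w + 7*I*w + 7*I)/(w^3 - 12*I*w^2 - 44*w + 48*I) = (I*w^3 + w^2*(6 + I) + w*(6 + 7*I) + 7*I)/(w^3 - 12*I*w^2 - 44*w + 48*I)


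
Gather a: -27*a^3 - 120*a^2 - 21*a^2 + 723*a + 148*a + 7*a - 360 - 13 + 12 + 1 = -27*a^3 - 141*a^2 + 878*a - 360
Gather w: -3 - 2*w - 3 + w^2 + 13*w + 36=w^2 + 11*w + 30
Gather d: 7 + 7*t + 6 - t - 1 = 6*t + 12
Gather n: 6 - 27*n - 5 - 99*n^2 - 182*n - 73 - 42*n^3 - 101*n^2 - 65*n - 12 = -42*n^3 - 200*n^2 - 274*n - 84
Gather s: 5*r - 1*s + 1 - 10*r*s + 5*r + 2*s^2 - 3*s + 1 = 10*r + 2*s^2 + s*(-10*r - 4) + 2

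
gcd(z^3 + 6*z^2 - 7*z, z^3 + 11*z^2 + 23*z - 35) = z^2 + 6*z - 7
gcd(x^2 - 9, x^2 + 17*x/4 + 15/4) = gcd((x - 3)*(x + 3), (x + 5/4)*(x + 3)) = x + 3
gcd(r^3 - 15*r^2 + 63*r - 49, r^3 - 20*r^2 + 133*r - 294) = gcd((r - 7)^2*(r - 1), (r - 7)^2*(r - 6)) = r^2 - 14*r + 49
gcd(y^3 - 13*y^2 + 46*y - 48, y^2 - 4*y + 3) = y - 3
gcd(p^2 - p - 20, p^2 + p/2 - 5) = 1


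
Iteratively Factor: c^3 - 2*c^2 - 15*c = (c - 5)*(c^2 + 3*c) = c*(c - 5)*(c + 3)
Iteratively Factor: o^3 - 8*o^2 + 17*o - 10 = (o - 2)*(o^2 - 6*o + 5) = (o - 5)*(o - 2)*(o - 1)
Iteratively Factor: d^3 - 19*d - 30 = (d - 5)*(d^2 + 5*d + 6) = (d - 5)*(d + 3)*(d + 2)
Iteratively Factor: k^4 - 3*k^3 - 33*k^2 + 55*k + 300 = (k - 5)*(k^3 + 2*k^2 - 23*k - 60) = (k - 5)*(k + 3)*(k^2 - k - 20) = (k - 5)*(k + 3)*(k + 4)*(k - 5)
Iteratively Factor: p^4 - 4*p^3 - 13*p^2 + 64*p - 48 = (p - 4)*(p^3 - 13*p + 12) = (p - 4)*(p - 3)*(p^2 + 3*p - 4) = (p - 4)*(p - 3)*(p - 1)*(p + 4)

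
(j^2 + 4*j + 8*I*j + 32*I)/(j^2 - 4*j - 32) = (j + 8*I)/(j - 8)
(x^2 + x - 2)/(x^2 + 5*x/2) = 2*(x^2 + x - 2)/(x*(2*x + 5))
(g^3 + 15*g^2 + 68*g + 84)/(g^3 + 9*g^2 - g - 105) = (g^2 + 8*g + 12)/(g^2 + 2*g - 15)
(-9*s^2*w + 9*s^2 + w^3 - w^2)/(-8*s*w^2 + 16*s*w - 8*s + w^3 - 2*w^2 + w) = (9*s^2 - w^2)/(8*s*w - 8*s - w^2 + w)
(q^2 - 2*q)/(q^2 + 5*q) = (q - 2)/(q + 5)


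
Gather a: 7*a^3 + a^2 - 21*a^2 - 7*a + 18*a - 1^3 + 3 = 7*a^3 - 20*a^2 + 11*a + 2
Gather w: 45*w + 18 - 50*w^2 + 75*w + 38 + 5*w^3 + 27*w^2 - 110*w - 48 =5*w^3 - 23*w^2 + 10*w + 8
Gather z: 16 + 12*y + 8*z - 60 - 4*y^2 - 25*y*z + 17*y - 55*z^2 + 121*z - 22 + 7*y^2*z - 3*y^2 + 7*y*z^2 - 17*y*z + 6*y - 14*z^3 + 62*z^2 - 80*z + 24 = -7*y^2 + 35*y - 14*z^3 + z^2*(7*y + 7) + z*(7*y^2 - 42*y + 49) - 42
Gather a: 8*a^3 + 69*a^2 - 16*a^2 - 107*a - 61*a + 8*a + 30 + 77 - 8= 8*a^3 + 53*a^2 - 160*a + 99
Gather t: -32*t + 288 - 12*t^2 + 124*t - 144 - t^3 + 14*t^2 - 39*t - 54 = -t^3 + 2*t^2 + 53*t + 90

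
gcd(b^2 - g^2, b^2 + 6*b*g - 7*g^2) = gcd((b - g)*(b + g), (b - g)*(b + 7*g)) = b - g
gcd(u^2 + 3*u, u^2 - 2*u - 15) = u + 3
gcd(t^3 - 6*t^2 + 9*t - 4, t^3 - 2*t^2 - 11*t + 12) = t^2 - 5*t + 4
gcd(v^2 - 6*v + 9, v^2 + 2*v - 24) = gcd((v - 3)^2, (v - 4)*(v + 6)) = 1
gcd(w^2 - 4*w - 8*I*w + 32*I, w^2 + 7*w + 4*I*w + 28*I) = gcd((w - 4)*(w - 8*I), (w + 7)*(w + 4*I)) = 1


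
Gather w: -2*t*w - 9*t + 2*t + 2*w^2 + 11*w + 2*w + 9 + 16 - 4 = -7*t + 2*w^2 + w*(13 - 2*t) + 21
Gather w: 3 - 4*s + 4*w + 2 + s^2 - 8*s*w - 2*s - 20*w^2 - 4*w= s^2 - 8*s*w - 6*s - 20*w^2 + 5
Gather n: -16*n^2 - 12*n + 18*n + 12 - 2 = -16*n^2 + 6*n + 10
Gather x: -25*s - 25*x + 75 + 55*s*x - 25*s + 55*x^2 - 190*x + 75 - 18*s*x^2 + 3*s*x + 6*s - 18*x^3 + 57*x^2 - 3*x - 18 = -44*s - 18*x^3 + x^2*(112 - 18*s) + x*(58*s - 218) + 132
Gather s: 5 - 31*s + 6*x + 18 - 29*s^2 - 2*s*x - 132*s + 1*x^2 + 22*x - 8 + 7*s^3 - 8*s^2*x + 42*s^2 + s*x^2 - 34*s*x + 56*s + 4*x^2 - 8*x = 7*s^3 + s^2*(13 - 8*x) + s*(x^2 - 36*x - 107) + 5*x^2 + 20*x + 15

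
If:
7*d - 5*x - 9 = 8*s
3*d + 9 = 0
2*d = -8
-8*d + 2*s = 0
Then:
No Solution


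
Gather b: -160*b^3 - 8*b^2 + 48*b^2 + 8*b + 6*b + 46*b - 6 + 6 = -160*b^3 + 40*b^2 + 60*b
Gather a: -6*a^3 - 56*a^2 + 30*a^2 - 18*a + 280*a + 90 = -6*a^3 - 26*a^2 + 262*a + 90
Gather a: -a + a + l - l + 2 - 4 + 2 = 0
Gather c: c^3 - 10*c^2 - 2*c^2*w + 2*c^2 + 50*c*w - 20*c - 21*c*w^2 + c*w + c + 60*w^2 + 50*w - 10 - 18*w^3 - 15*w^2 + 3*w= c^3 + c^2*(-2*w - 8) + c*(-21*w^2 + 51*w - 19) - 18*w^3 + 45*w^2 + 53*w - 10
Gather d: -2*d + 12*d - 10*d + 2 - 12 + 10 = 0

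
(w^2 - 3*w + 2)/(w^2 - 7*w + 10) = (w - 1)/(w - 5)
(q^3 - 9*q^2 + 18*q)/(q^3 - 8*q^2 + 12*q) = (q - 3)/(q - 2)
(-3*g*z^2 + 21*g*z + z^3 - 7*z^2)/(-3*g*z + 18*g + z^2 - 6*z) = z*(z - 7)/(z - 6)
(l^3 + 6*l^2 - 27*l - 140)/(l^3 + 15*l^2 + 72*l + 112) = (l - 5)/(l + 4)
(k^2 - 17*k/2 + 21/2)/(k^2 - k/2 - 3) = (-2*k^2 + 17*k - 21)/(-2*k^2 + k + 6)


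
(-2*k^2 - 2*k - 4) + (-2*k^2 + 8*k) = -4*k^2 + 6*k - 4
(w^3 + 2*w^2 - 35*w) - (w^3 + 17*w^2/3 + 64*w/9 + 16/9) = -11*w^2/3 - 379*w/9 - 16/9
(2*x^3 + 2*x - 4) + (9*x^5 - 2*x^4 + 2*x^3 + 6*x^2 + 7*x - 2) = 9*x^5 - 2*x^4 + 4*x^3 + 6*x^2 + 9*x - 6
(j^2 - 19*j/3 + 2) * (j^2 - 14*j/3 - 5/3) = j^4 - 11*j^3 + 269*j^2/9 + 11*j/9 - 10/3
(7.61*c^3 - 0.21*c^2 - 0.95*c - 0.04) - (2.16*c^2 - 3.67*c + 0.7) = 7.61*c^3 - 2.37*c^2 + 2.72*c - 0.74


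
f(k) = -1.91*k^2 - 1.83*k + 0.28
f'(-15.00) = 55.47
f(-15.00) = -402.02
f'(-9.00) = 32.55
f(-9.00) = -137.96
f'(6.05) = -24.94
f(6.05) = -80.70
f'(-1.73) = 4.78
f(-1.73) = -2.27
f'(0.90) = -5.27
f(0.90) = -2.91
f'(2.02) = -9.55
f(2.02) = -11.21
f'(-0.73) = 0.96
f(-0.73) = 0.60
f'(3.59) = -15.54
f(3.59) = -30.91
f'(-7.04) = 25.06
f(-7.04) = -81.50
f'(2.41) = -11.04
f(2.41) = -15.22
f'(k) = -3.82*k - 1.83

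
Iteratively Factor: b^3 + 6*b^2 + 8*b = (b + 4)*(b^2 + 2*b) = b*(b + 4)*(b + 2)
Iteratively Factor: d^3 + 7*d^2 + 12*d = (d)*(d^2 + 7*d + 12) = d*(d + 4)*(d + 3)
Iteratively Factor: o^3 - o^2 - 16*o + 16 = (o + 4)*(o^2 - 5*o + 4) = (o - 4)*(o + 4)*(o - 1)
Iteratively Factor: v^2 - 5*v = (v)*(v - 5)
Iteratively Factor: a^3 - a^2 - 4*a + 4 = (a + 2)*(a^2 - 3*a + 2) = (a - 2)*(a + 2)*(a - 1)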